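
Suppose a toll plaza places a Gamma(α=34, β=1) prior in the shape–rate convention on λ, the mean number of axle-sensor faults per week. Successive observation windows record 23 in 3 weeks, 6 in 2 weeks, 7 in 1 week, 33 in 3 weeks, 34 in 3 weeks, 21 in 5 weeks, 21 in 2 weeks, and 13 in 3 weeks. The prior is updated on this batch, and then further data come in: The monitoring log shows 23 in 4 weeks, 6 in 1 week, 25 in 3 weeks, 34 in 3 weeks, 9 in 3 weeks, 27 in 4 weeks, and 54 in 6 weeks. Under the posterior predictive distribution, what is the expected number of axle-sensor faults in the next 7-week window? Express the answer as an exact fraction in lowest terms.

2590/47

Total count: 23 + 6 + 7 + 33 + 34 + 21 + 21 + 13 = 158.
Total exposure: 3 + 2 + 1 + 3 + 3 + 5 + 2 + 3 = 22 weeks.
After the first batch: Gamma(34 + 158, 1 + 22) = Gamma(192, 23).
Total count: 23 + 6 + 25 + 34 + 9 + 27 + 54 = 178.
Total exposure: 4 + 1 + 3 + 3 + 3 + 4 + 6 = 24 weeks.
After the second batch: Gamma(192 + 178, 23 + 24) = Gamma(370, 47).
Predictive mean over a 7-week window = T·E[λ|data] = 7·370/47 = 2590/47.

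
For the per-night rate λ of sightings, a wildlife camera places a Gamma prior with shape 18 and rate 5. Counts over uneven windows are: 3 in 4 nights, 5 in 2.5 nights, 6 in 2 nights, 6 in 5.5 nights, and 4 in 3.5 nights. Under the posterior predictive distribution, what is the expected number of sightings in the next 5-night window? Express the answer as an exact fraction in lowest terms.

Total count: 3 + 5 + 6 + 6 + 4 = 24.
Total exposure: 4 + 2.5 + 2 + 5.5 + 3.5 = 17.5 nights.
Conjugate update: add total count to the shape and total exposure to the rate, giving Gamma(42, 45/2).
Predictive mean over a 5-night window = T·E[λ|data] = 5·42/(45/2) = 28/3.

28/3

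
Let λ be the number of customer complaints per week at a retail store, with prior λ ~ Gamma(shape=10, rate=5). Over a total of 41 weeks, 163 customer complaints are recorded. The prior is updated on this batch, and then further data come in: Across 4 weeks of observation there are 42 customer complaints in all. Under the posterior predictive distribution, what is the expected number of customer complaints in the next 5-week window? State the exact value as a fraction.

43/2

Total count 163 over total exposure 41 weeks.
After the first batch: Gamma(10 + 163, 5 + 41) = Gamma(173, 46).
Total count 42 over total exposure 4 weeks.
After the second batch: Gamma(173 + 42, 46 + 4) = Gamma(215, 50).
Predictive mean over a 5-week window = T·E[λ|data] = 5·215/50 = 43/2.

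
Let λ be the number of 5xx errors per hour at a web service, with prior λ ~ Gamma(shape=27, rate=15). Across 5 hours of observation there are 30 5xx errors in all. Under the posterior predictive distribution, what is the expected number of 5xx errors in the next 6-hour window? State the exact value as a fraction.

Total count 30 over total exposure 5 hours.
By Gamma–Poisson conjugacy, the posterior is Gamma(α + Σx, β + Σt) = Gamma(27 + 30, 15 + 5) = Gamma(57, 20).
Predictive mean over a 6-hour window = T·E[λ|data] = 6·57/20 = 171/10.

171/10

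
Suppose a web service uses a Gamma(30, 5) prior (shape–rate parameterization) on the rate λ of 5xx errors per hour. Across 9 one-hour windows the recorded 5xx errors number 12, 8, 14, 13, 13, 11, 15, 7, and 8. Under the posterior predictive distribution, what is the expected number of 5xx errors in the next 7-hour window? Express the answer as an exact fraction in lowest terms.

Total count: 12 + 8 + 14 + 13 + 13 + 11 + 15 + 7 + 8 = 101.
Total exposure: 9 hours.
The Gamma prior is conjugate for the Poisson rate, so λ | data ~ Gamma(30+101, 5+9) = Gamma(131, 14).
Predictive mean over a 7-hour window = T·E[λ|data] = 7·131/14 = 131/2.

131/2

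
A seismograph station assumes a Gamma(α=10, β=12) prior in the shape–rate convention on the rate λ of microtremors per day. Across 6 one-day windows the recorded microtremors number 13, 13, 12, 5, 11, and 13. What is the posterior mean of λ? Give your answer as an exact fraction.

77/18

Total count: 13 + 13 + 12 + 5 + 11 + 13 = 67.
Total exposure: 6 days.
Conjugate update: add total count to the shape and total exposure to the rate, giving Gamma(77, 18).
Posterior mean = α'/β' = 77/18.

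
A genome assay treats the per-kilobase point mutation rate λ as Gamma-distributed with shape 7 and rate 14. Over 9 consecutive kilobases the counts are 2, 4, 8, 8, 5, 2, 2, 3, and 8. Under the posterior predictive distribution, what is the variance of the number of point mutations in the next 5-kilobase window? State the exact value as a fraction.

Total count: 2 + 4 + 8 + 8 + 5 + 2 + 2 + 3 + 8 = 42.
Total exposure: 9 kilobases.
Posterior: α' = 7 + 42 = 49, β' = 14 + 9 = 23.
The posterior predictive for a window of length T is Negative Binomial with variance T·α'·(β'+T)/β'² = 5·49·28/529 = 6860/529.

6860/529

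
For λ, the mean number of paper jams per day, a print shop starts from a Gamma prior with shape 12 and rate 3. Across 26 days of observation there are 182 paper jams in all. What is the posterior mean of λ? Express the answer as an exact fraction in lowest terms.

194/29

Total count 182 over total exposure 26 days.
Gamma(α, β) with Poisson data over total exposure Σt gives posterior Gamma(α+Σx, β+Σt) = Gamma(194, 29).
Posterior mean = α'/β' = 194/29.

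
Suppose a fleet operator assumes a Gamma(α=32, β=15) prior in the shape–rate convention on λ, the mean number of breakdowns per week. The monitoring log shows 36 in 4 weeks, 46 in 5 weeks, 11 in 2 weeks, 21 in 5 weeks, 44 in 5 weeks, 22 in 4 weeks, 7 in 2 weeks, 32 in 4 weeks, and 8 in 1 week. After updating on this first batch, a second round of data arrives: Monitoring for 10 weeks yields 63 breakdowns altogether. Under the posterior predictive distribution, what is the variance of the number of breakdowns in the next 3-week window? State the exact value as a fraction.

Total count: 36 + 46 + 11 + 21 + 44 + 22 + 7 + 32 + 8 = 227.
Total exposure: 4 + 5 + 2 + 5 + 5 + 4 + 2 + 4 + 1 = 32 weeks.
After the first batch: Gamma(32 + 227, 15 + 32) = Gamma(259, 47).
Total count 63 over total exposure 10 weeks.
After the second batch: Gamma(259 + 63, 47 + 10) = Gamma(322, 57).
The posterior predictive for a window of length T is Negative Binomial with variance T·α'·(β'+T)/β'² = 3·322·60/3249 = 6440/361.

6440/361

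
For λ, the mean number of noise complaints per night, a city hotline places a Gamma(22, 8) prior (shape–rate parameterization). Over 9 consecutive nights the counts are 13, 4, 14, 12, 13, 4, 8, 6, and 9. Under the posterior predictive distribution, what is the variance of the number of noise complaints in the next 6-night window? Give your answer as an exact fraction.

Total count: 13 + 4 + 14 + 12 + 13 + 4 + 8 + 6 + 9 = 83.
Total exposure: 9 nights.
Conjugate update: add total count to the shape and total exposure to the rate, giving Gamma(105, 17).
The posterior predictive for a window of length T is Negative Binomial with variance T·α'·(β'+T)/β'² = 6·105·23/289 = 14490/289.

14490/289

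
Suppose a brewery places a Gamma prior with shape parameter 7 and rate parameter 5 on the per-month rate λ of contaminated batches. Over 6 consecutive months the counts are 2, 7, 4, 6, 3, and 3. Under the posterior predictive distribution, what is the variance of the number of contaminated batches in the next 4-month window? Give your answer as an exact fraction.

Total count: 2 + 7 + 4 + 6 + 3 + 3 = 25.
Total exposure: 6 months.
By Gamma–Poisson conjugacy, the posterior is Gamma(α + Σx, β + Σt) = Gamma(7 + 25, 5 + 6) = Gamma(32, 11).
The posterior predictive for a window of length T is Negative Binomial with variance T·α'·(β'+T)/β'² = 4·32·15/121 = 1920/121.

1920/121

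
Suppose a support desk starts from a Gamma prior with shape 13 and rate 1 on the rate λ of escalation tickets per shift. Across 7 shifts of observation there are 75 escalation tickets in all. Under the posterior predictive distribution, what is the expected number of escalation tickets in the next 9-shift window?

99

Total count 75 over total exposure 7 shifts.
Posterior: α' = 13 + 75 = 88, β' = 1 + 7 = 8.
Predictive mean over a 9-shift window = T·E[λ|data] = 9·88/8 = 99.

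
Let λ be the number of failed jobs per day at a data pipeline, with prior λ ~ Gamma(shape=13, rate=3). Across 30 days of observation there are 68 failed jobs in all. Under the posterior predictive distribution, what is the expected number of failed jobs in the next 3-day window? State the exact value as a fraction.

81/11

Total count 68 over total exposure 30 days.
Gamma(α, β) with Poisson data over total exposure Σt gives posterior Gamma(α+Σx, β+Σt) = Gamma(81, 33).
Predictive mean over a 3-day window = T·E[λ|data] = 3·81/33 = 81/11.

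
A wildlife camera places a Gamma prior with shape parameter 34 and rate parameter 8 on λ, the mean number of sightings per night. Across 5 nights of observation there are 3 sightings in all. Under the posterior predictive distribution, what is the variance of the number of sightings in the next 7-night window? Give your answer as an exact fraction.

Total count 3 over total exposure 5 nights.
Gamma(α, β) with Poisson data over total exposure Σt gives posterior Gamma(α+Σx, β+Σt) = Gamma(37, 13).
The posterior predictive for a window of length T is Negative Binomial with variance T·α'·(β'+T)/β'² = 7·37·20/169 = 5180/169.

5180/169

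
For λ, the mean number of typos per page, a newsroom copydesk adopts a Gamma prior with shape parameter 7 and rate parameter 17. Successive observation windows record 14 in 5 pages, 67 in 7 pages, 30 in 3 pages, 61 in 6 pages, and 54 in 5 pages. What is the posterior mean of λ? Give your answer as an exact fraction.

Total count: 14 + 67 + 30 + 61 + 54 = 226.
Total exposure: 5 + 7 + 3 + 6 + 5 = 26 pages.
By Gamma–Poisson conjugacy, the posterior is Gamma(α + Σx, β + Σt) = Gamma(7 + 226, 17 + 26) = Gamma(233, 43).
Posterior mean = α'/β' = 233/43.

233/43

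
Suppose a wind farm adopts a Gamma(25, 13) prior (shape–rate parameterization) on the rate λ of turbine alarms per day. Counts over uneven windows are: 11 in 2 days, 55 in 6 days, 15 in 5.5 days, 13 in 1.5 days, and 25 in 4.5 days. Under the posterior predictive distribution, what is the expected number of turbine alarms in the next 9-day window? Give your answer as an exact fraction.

Total count: 11 + 55 + 15 + 13 + 25 = 119.
Total exposure: 2 + 6 + 5.5 + 1.5 + 4.5 = 19.5 days.
Conjugate update: add total count to the shape and total exposure to the rate, giving Gamma(144, 65/2).
Predictive mean over a 9-day window = T·E[λ|data] = 9·144/(65/2) = 2592/65.

2592/65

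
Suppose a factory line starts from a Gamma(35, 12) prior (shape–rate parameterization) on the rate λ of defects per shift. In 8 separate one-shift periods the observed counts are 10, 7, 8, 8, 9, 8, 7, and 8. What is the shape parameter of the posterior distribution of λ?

100

Total count: 10 + 7 + 8 + 8 + 9 + 8 + 7 + 8 = 65.
Total exposure: 8 shifts.
Gamma(α, β) with Poisson data over total exposure Σt gives posterior Gamma(α+Σx, β+Σt) = Gamma(100, 20).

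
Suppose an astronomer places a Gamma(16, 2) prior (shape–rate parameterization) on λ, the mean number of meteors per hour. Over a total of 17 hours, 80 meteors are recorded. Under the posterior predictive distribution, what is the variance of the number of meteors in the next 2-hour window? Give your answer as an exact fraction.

4032/361

Total count 80 over total exposure 17 hours.
The Gamma prior is conjugate for the Poisson rate, so λ | data ~ Gamma(16+80, 2+17) = Gamma(96, 19).
The posterior predictive for a window of length T is Negative Binomial with variance T·α'·(β'+T)/β'² = 2·96·21/361 = 4032/361.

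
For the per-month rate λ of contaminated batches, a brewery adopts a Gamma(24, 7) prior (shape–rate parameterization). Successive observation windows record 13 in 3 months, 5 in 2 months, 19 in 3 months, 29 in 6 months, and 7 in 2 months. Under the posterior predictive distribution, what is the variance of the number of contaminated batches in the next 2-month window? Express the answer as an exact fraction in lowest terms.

Total count: 13 + 5 + 19 + 29 + 7 = 73.
Total exposure: 3 + 2 + 3 + 6 + 2 = 16 months.
The Gamma prior is conjugate for the Poisson rate, so λ | data ~ Gamma(24+73, 7+16) = Gamma(97, 23).
The posterior predictive for a window of length T is Negative Binomial with variance T·α'·(β'+T)/β'² = 2·97·25/529 = 4850/529.

4850/529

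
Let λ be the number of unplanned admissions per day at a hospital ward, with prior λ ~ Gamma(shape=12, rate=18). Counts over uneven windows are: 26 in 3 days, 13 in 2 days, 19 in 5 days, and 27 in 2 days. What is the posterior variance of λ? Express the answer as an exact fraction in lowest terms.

Total count: 26 + 13 + 19 + 27 = 85.
Total exposure: 3 + 2 + 5 + 2 = 12 days.
Posterior: α' = 12 + 85 = 97, β' = 18 + 12 = 30.
Posterior variance = α'/β'² = 97/900.

97/900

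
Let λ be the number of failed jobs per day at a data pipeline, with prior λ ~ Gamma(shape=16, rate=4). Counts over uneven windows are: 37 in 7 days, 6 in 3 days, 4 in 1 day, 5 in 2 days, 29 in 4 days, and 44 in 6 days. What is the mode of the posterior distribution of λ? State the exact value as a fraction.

Total count: 37 + 6 + 4 + 5 + 29 + 44 = 125.
Total exposure: 7 + 3 + 1 + 2 + 4 + 6 = 23 days.
The Gamma prior is conjugate for the Poisson rate, so λ | data ~ Gamma(16+125, 4+23) = Gamma(141, 27).
Posterior mode = (α'−1)/β' = 140/27.

140/27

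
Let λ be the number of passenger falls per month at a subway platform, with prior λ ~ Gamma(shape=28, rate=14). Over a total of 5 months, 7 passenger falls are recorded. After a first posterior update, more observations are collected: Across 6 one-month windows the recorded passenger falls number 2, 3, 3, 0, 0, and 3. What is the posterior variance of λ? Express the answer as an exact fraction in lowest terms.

Total count 7 over total exposure 5 months.
After the first batch: Gamma(28 + 7, 14 + 5) = Gamma(35, 19).
Total count: 2 + 3 + 3 + 0 + 0 + 3 = 11.
Total exposure: 6 months.
After the second batch: Gamma(35 + 11, 19 + 6) = Gamma(46, 25).
Posterior variance = α'/β'² = 46/625.

46/625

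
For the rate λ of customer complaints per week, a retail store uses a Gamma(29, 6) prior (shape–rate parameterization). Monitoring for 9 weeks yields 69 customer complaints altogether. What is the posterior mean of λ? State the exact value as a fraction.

Total count 69 over total exposure 9 weeks.
Gamma(α, β) with Poisson data over total exposure Σt gives posterior Gamma(α+Σx, β+Σt) = Gamma(98, 15).
Posterior mean = α'/β' = 98/15.

98/15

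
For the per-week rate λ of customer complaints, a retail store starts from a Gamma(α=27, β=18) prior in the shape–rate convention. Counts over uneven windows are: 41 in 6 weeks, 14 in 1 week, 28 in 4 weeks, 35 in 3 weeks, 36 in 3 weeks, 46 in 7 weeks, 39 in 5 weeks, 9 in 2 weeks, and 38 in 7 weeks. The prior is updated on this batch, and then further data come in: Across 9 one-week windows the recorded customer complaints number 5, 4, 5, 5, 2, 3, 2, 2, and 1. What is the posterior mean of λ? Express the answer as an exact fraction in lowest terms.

342/65

Total count: 41 + 14 + 28 + 35 + 36 + 46 + 39 + 9 + 38 = 286.
Total exposure: 6 + 1 + 4 + 3 + 3 + 7 + 5 + 2 + 7 = 38 weeks.
After the first batch: Gamma(27 + 286, 18 + 38) = Gamma(313, 56).
Total count: 5 + 4 + 5 + 5 + 2 + 3 + 2 + 2 + 1 = 29.
Total exposure: 9 weeks.
After the second batch: Gamma(313 + 29, 56 + 9) = Gamma(342, 65).
Posterior mean = α'/β' = 342/65.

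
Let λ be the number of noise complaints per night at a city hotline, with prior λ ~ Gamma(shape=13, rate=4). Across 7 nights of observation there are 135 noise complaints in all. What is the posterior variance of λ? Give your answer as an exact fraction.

Total count 135 over total exposure 7 nights.
By Gamma–Poisson conjugacy, the posterior is Gamma(α + Σx, β + Σt) = Gamma(13 + 135, 4 + 7) = Gamma(148, 11).
Posterior variance = α'/β'² = 148/121.

148/121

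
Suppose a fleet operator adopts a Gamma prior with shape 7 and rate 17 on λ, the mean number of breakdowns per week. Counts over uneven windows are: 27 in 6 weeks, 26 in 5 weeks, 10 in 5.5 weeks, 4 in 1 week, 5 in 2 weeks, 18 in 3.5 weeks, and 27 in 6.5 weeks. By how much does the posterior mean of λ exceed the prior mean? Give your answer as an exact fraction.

115/51

Total count: 27 + 26 + 10 + 4 + 5 + 18 + 27 = 117.
Total exposure: 6 + 5 + 5.5 + 1 + 2 + 3.5 + 6.5 = 29.5 weeks.
Conjugate update: add total count to the shape and total exposure to the rate, giving Gamma(124, 93/2).
Posterior mean = 124/(93/2) = 8/3; prior mean = 7/17 = 7/17. Difference = 8/3 − 7/17 = 115/51.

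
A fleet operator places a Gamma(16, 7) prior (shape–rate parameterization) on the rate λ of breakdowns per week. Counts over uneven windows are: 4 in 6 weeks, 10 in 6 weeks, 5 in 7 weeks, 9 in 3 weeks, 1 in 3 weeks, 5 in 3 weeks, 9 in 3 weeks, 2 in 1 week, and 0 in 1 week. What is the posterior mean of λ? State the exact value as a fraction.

61/40

Total count: 4 + 10 + 5 + 9 + 1 + 5 + 9 + 2 + 0 = 45.
Total exposure: 6 + 6 + 7 + 3 + 3 + 3 + 3 + 1 + 1 = 33 weeks.
Posterior: α' = 16 + 45 = 61, β' = 7 + 33 = 40.
Posterior mean = α'/β' = 61/40.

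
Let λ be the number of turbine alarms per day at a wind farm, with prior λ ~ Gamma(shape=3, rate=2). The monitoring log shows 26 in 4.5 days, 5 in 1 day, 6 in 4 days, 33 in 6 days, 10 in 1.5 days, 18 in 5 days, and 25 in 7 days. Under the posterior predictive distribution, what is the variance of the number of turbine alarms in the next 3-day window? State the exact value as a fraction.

12852/961

Total count: 26 + 5 + 6 + 33 + 10 + 18 + 25 = 123.
Total exposure: 4.5 + 1 + 4 + 6 + 1.5 + 5 + 7 = 29 days.
Posterior: α' = 3 + 123 = 126, β' = 2 + 29 = 31.
The posterior predictive for a window of length T is Negative Binomial with variance T·α'·(β'+T)/β'² = 3·126·34/961 = 12852/961.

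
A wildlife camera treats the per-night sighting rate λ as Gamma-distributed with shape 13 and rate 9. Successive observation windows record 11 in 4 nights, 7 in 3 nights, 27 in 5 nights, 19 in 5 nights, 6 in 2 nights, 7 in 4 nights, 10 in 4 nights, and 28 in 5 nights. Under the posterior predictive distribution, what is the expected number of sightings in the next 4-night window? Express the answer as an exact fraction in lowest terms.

Total count: 11 + 7 + 27 + 19 + 6 + 7 + 10 + 28 = 115.
Total exposure: 4 + 3 + 5 + 5 + 2 + 4 + 4 + 5 = 32 nights.
Posterior: α' = 13 + 115 = 128, β' = 9 + 32 = 41.
Predictive mean over a 4-night window = T·E[λ|data] = 4·128/41 = 512/41.

512/41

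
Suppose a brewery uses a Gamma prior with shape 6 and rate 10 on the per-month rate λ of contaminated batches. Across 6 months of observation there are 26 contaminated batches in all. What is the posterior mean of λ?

Total count 26 over total exposure 6 months.
The Gamma prior is conjugate for the Poisson rate, so λ | data ~ Gamma(6+26, 10+6) = Gamma(32, 16).
Posterior mean = α'/β' = 32/16 = 2.

2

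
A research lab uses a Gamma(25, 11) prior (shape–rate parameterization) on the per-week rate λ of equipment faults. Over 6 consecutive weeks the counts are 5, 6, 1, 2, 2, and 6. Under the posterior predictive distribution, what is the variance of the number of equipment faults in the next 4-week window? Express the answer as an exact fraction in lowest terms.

Total count: 5 + 6 + 1 + 2 + 2 + 6 = 22.
Total exposure: 6 weeks.
The Gamma prior is conjugate for the Poisson rate, so λ | data ~ Gamma(25+22, 11+6) = Gamma(47, 17).
The posterior predictive for a window of length T is Negative Binomial with variance T·α'·(β'+T)/β'² = 4·47·21/289 = 3948/289.

3948/289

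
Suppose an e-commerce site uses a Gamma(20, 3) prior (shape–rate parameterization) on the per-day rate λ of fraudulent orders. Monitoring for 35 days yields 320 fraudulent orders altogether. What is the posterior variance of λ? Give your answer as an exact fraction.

85/361

Total count 320 over total exposure 35 days.
Gamma(α, β) with Poisson data over total exposure Σt gives posterior Gamma(α+Σx, β+Σt) = Gamma(340, 38).
Posterior variance = α'/β'² = 340/1444 = 85/361.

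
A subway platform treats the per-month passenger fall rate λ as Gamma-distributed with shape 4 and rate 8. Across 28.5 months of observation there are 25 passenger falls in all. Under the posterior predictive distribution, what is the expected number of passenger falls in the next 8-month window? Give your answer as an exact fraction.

Total count 25 over total exposure 28.5 months.
Posterior: α' = 4 + 25 = 29, β' = 8 + 28.5 = 73/2.
Predictive mean over an 8-month window = T·E[λ|data] = 8·29/(73/2) = 464/73.

464/73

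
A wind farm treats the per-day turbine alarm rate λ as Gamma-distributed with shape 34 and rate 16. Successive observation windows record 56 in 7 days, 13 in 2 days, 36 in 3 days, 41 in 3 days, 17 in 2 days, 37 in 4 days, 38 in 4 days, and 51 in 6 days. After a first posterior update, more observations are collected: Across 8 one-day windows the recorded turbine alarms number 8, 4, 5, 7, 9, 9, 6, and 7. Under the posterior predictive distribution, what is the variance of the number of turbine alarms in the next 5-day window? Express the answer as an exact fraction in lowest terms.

4536/121

Total count: 56 + 13 + 36 + 41 + 17 + 37 + 38 + 51 = 289.
Total exposure: 7 + 2 + 3 + 3 + 2 + 4 + 4 + 6 = 31 days.
After the first batch: Gamma(34 + 289, 16 + 31) = Gamma(323, 47).
Total count: 8 + 4 + 5 + 7 + 9 + 9 + 6 + 7 = 55.
Total exposure: 8 days.
After the second batch: Gamma(323 + 55, 47 + 8) = Gamma(378, 55).
The posterior predictive for a window of length T is Negative Binomial with variance T·α'·(β'+T)/β'² = 5·378·60/3025 = 4536/121.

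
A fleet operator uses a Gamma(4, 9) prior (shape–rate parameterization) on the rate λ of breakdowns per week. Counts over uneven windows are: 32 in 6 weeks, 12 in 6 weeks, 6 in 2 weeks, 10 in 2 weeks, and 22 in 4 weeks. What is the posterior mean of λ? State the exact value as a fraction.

86/29

Total count: 32 + 12 + 6 + 10 + 22 = 82.
Total exposure: 6 + 6 + 2 + 2 + 4 = 20 weeks.
By Gamma–Poisson conjugacy, the posterior is Gamma(α + Σx, β + Σt) = Gamma(4 + 82, 9 + 20) = Gamma(86, 29).
Posterior mean = α'/β' = 86/29.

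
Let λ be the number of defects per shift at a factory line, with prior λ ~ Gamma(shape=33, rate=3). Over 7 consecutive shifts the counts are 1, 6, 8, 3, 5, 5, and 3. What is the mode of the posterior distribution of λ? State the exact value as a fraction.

Total count: 1 + 6 + 8 + 3 + 5 + 5 + 3 = 31.
Total exposure: 7 shifts.
Conjugate update: add total count to the shape and total exposure to the rate, giving Gamma(64, 10).
Posterior mode = (α'−1)/β' = 63/10.

63/10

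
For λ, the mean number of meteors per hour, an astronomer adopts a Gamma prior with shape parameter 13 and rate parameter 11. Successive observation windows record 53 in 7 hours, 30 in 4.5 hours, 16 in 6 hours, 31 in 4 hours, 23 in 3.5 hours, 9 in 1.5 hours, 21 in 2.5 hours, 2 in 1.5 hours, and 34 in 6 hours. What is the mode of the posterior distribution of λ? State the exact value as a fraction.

Total count: 53 + 30 + 16 + 31 + 23 + 9 + 21 + 2 + 34 = 219.
Total exposure: 7 + 4.5 + 6 + 4 + 3.5 + 1.5 + 2.5 + 1.5 + 6 = 36.5 hours.
Gamma(α, β) with Poisson data over total exposure Σt gives posterior Gamma(α+Σx, β+Σt) = Gamma(232, 95/2).
Posterior mode = (α'−1)/β' = 231/(95/2) = 462/95.

462/95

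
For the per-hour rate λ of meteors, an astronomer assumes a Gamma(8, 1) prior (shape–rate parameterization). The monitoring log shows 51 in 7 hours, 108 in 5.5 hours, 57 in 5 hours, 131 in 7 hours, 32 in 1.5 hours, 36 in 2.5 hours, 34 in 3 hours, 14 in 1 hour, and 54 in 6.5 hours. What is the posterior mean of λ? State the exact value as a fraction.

105/8

Total count: 51 + 108 + 57 + 131 + 32 + 36 + 34 + 14 + 54 = 517.
Total exposure: 7 + 5.5 + 5 + 7 + 1.5 + 2.5 + 3 + 1 + 6.5 = 39 hours.
Gamma(α, β) with Poisson data over total exposure Σt gives posterior Gamma(α+Σx, β+Σt) = Gamma(525, 40).
Posterior mean = α'/β' = 525/40 = 105/8.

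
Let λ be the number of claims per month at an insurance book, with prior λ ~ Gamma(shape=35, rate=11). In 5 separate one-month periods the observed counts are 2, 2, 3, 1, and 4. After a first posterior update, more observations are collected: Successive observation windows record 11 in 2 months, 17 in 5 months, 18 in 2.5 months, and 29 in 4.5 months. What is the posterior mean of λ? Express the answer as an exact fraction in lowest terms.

61/15

Total count: 2 + 2 + 3 + 1 + 4 = 12.
Total exposure: 5 months.
After the first batch: Gamma(35 + 12, 11 + 5) = Gamma(47, 16).
Total count: 11 + 17 + 18 + 29 = 75.
Total exposure: 2 + 5 + 2.5 + 4.5 = 14 months.
After the second batch: Gamma(47 + 75, 16 + 14) = Gamma(122, 30).
Posterior mean = α'/β' = 122/30 = 61/15.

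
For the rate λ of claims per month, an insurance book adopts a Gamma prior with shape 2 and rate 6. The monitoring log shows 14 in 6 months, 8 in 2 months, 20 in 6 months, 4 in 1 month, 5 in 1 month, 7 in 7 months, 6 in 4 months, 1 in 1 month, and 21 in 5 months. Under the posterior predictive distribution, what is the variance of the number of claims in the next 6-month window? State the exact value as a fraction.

2640/169

Total count: 14 + 8 + 20 + 4 + 5 + 7 + 6 + 1 + 21 = 86.
Total exposure: 6 + 2 + 6 + 1 + 1 + 7 + 4 + 1 + 5 = 33 months.
By Gamma–Poisson conjugacy, the posterior is Gamma(α + Σx, β + Σt) = Gamma(2 + 86, 6 + 33) = Gamma(88, 39).
The posterior predictive for a window of length T is Negative Binomial with variance T·α'·(β'+T)/β'² = 6·88·45/1521 = 2640/169.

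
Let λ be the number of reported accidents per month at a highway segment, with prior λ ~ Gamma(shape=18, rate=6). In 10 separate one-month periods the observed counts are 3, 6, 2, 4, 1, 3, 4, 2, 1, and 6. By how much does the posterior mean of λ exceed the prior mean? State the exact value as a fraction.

1/8

Total count: 3 + 6 + 2 + 4 + 1 + 3 + 4 + 2 + 1 + 6 = 32.
Total exposure: 10 months.
By Gamma–Poisson conjugacy, the posterior is Gamma(α + Σx, β + Σt) = Gamma(18 + 32, 6 + 10) = Gamma(50, 16).
Posterior mean = 50/16 = 25/8; prior mean = 18/6 = 3. Difference = 25/8 − 3 = 1/8.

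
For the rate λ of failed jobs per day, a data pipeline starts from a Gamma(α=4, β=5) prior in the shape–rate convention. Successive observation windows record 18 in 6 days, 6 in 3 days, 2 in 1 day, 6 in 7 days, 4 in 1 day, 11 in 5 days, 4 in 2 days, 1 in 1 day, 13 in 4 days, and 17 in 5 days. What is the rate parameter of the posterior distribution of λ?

40

Total count: 18 + 6 + 2 + 6 + 4 + 11 + 4 + 1 + 13 + 17 = 82.
Total exposure: 6 + 3 + 1 + 7 + 1 + 5 + 2 + 1 + 4 + 5 = 35 days.
Posterior: α' = 4 + 82 = 86, β' = 5 + 35 = 40.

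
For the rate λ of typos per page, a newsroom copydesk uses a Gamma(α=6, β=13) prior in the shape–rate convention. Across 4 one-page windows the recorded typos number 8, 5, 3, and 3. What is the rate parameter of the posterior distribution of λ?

17

Total count: 8 + 5 + 3 + 3 = 19.
Total exposure: 4 pages.
Conjugate update: add total count to the shape and total exposure to the rate, giving Gamma(25, 17).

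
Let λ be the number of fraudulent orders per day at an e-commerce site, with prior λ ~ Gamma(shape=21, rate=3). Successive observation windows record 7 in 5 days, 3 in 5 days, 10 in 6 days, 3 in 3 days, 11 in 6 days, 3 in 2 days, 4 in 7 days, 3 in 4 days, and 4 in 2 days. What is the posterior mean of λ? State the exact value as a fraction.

69/43

Total count: 7 + 3 + 10 + 3 + 11 + 3 + 4 + 3 + 4 = 48.
Total exposure: 5 + 5 + 6 + 3 + 6 + 2 + 7 + 4 + 2 = 40 days.
By Gamma–Poisson conjugacy, the posterior is Gamma(α + Σx, β + Σt) = Gamma(21 + 48, 3 + 40) = Gamma(69, 43).
Posterior mean = α'/β' = 69/43.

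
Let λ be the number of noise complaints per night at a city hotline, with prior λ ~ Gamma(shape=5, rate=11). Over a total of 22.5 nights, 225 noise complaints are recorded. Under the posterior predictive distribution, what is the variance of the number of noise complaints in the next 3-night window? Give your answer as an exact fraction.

100740/4489

Total count 225 over total exposure 22.5 nights.
Gamma(α, β) with Poisson data over total exposure Σt gives posterior Gamma(α+Σx, β+Σt) = Gamma(230, 67/2).
The posterior predictive for a window of length T is Negative Binomial with variance T·α'·(β'+T)/β'² = 3·230·(73/2)/(4489/4) = 100740/4489.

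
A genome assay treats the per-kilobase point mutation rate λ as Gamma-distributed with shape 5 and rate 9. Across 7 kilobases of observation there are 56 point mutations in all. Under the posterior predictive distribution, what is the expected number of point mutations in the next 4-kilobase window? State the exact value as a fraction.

Total count 56 over total exposure 7 kilobases.
The Gamma prior is conjugate for the Poisson rate, so λ | data ~ Gamma(5+56, 9+7) = Gamma(61, 16).
Predictive mean over a 4-kilobase window = T·E[λ|data] = 4·61/16 = 61/4.

61/4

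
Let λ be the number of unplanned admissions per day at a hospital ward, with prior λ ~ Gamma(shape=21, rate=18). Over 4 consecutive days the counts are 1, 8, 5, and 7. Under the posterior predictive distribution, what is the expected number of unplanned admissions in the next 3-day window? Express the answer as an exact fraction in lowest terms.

Total count: 1 + 8 + 5 + 7 = 21.
Total exposure: 4 days.
Conjugate update: add total count to the shape and total exposure to the rate, giving Gamma(42, 22).
Predictive mean over a 3-day window = T·E[λ|data] = 3·42/22 = 63/11.

63/11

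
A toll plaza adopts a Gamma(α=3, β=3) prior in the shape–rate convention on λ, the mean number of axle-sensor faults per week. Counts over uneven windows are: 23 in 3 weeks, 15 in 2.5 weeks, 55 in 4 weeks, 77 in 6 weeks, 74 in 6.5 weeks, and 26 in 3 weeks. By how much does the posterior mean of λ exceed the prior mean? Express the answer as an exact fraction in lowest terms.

35/4

Total count: 23 + 15 + 55 + 77 + 74 + 26 = 270.
Total exposure: 3 + 2.5 + 4 + 6 + 6.5 + 3 = 25 weeks.
Conjugate update: add total count to the shape and total exposure to the rate, giving Gamma(273, 28).
Posterior mean = 273/28 = 39/4; prior mean = 3/3 = 1. Difference = 39/4 − 1 = 35/4.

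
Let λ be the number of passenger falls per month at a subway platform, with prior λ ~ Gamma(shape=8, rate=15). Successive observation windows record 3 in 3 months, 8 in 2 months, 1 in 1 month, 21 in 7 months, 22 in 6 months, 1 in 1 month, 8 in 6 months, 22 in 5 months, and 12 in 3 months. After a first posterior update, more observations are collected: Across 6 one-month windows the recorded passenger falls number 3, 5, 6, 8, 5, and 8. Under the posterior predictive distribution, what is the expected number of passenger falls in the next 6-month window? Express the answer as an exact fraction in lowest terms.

Total count: 3 + 8 + 1 + 21 + 22 + 1 + 8 + 22 + 12 = 98.
Total exposure: 3 + 2 + 1 + 7 + 6 + 1 + 6 + 5 + 3 = 34 months.
After the first batch: Gamma(8 + 98, 15 + 34) = Gamma(106, 49).
Total count: 3 + 5 + 6 + 8 + 5 + 8 = 35.
Total exposure: 6 months.
After the second batch: Gamma(106 + 35, 49 + 6) = Gamma(141, 55).
Predictive mean over a 6-month window = T·E[λ|data] = 6·141/55 = 846/55.

846/55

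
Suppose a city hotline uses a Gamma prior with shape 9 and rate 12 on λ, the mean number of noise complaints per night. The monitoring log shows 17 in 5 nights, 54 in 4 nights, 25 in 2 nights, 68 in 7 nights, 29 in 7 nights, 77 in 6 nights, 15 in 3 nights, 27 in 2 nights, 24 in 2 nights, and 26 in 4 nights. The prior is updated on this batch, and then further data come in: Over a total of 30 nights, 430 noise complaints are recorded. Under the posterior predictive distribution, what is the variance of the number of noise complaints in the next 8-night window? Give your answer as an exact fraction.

4094/49

Total count: 17 + 54 + 25 + 68 + 29 + 77 + 15 + 27 + 24 + 26 = 362.
Total exposure: 5 + 4 + 2 + 7 + 7 + 6 + 3 + 2 + 2 + 4 = 42 nights.
After the first batch: Gamma(9 + 362, 12 + 42) = Gamma(371, 54).
Total count 430 over total exposure 30 nights.
After the second batch: Gamma(371 + 430, 54 + 30) = Gamma(801, 84).
The posterior predictive for a window of length T is Negative Binomial with variance T·α'·(β'+T)/β'² = 8·801·92/7056 = 4094/49.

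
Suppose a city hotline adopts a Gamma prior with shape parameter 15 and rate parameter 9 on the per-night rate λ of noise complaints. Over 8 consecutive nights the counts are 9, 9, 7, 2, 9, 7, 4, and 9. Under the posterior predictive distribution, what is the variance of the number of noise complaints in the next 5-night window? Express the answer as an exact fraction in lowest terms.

Total count: 9 + 9 + 7 + 2 + 9 + 7 + 4 + 9 = 56.
Total exposure: 8 nights.
Conjugate update: add total count to the shape and total exposure to the rate, giving Gamma(71, 17).
The posterior predictive for a window of length T is Negative Binomial with variance T·α'·(β'+T)/β'² = 5·71·22/289 = 7810/289.

7810/289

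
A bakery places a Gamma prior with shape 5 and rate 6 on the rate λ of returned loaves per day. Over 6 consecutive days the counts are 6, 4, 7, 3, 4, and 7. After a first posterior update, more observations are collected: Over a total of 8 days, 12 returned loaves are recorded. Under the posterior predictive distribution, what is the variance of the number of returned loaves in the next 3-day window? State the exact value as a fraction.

207/25

Total count: 6 + 4 + 7 + 3 + 4 + 7 = 31.
Total exposure: 6 days.
After the first batch: Gamma(5 + 31, 6 + 6) = Gamma(36, 12).
Total count 12 over total exposure 8 days.
After the second batch: Gamma(36 + 12, 12 + 8) = Gamma(48, 20).
The posterior predictive for a window of length T is Negative Binomial with variance T·α'·(β'+T)/β'² = 3·48·23/400 = 207/25.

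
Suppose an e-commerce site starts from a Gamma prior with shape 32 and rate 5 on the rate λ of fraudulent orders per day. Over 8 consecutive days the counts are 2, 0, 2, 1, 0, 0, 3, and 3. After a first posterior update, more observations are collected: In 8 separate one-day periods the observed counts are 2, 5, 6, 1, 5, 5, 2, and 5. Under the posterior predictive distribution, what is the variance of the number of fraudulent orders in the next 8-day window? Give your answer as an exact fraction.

17168/441

Total count: 2 + 0 + 2 + 1 + 0 + 0 + 3 + 3 = 11.
Total exposure: 8 days.
After the first batch: Gamma(32 + 11, 5 + 8) = Gamma(43, 13).
Total count: 2 + 5 + 6 + 1 + 5 + 5 + 2 + 5 = 31.
Total exposure: 8 days.
After the second batch: Gamma(43 + 31, 13 + 8) = Gamma(74, 21).
The posterior predictive for a window of length T is Negative Binomial with variance T·α'·(β'+T)/β'² = 8·74·29/441 = 17168/441.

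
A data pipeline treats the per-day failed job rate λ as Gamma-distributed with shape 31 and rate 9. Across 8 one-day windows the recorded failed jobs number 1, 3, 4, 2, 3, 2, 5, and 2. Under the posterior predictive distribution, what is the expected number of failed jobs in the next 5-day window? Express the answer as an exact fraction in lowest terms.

Total count: 1 + 3 + 4 + 2 + 3 + 2 + 5 + 2 = 22.
Total exposure: 8 days.
The Gamma prior is conjugate for the Poisson rate, so λ | data ~ Gamma(31+22, 9+8) = Gamma(53, 17).
Predictive mean over a 5-day window = T·E[λ|data] = 5·53/17 = 265/17.

265/17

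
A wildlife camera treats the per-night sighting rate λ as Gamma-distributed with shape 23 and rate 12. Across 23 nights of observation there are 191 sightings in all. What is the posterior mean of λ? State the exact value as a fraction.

214/35

Total count 191 over total exposure 23 nights.
By Gamma–Poisson conjugacy, the posterior is Gamma(α + Σx, β + Σt) = Gamma(23 + 191, 12 + 23) = Gamma(214, 35).
Posterior mean = α'/β' = 214/35.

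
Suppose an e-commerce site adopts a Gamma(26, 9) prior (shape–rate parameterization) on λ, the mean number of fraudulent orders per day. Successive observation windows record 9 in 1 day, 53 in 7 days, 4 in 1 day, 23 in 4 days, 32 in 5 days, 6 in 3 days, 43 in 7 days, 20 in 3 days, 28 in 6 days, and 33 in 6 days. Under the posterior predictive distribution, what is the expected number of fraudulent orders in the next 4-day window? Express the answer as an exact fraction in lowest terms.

277/13

Total count: 9 + 53 + 4 + 23 + 32 + 6 + 43 + 20 + 28 + 33 = 251.
Total exposure: 1 + 7 + 1 + 4 + 5 + 3 + 7 + 3 + 6 + 6 = 43 days.
The Gamma prior is conjugate for the Poisson rate, so λ | data ~ Gamma(26+251, 9+43) = Gamma(277, 52).
Predictive mean over a 4-day window = T·E[λ|data] = 4·277/52 = 277/13.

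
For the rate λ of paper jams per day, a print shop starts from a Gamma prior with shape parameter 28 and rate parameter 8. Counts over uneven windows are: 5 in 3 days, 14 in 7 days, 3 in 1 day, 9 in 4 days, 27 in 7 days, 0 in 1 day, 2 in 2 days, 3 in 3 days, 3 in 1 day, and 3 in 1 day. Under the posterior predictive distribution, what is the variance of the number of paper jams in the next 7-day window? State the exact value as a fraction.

Total count: 5 + 14 + 3 + 9 + 27 + 0 + 2 + 3 + 3 + 3 = 69.
Total exposure: 3 + 7 + 1 + 4 + 7 + 1 + 2 + 3 + 1 + 1 = 30 days.
Gamma(α, β) with Poisson data over total exposure Σt gives posterior Gamma(α+Σx, β+Σt) = Gamma(97, 38).
The posterior predictive for a window of length T is Negative Binomial with variance T·α'·(β'+T)/β'² = 7·97·45/1444 = 30555/1444.

30555/1444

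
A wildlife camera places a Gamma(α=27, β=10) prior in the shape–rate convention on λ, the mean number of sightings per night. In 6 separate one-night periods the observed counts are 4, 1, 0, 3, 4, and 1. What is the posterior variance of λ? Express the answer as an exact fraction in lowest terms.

5/32

Total count: 4 + 1 + 0 + 3 + 4 + 1 = 13.
Total exposure: 6 nights.
Conjugate update: add total count to the shape and total exposure to the rate, giving Gamma(40, 16).
Posterior variance = α'/β'² = 40/256 = 5/32.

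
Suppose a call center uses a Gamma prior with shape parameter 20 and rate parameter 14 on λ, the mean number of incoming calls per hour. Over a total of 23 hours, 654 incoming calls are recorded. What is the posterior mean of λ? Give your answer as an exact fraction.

Total count 654 over total exposure 23 hours.
The Gamma prior is conjugate for the Poisson rate, so λ | data ~ Gamma(20+654, 14+23) = Gamma(674, 37).
Posterior mean = α'/β' = 674/37.

674/37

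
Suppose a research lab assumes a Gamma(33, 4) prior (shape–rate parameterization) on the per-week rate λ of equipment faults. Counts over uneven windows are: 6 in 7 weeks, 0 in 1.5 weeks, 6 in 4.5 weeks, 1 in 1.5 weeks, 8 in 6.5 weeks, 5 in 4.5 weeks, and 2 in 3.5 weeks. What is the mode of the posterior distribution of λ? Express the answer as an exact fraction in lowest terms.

20/11

Total count: 6 + 0 + 6 + 1 + 8 + 5 + 2 = 28.
Total exposure: 7 + 1.5 + 4.5 + 1.5 + 6.5 + 4.5 + 3.5 = 29 weeks.
The Gamma prior is conjugate for the Poisson rate, so λ | data ~ Gamma(33+28, 4+29) = Gamma(61, 33).
Posterior mode = (α'−1)/β' = 60/33 = 20/11.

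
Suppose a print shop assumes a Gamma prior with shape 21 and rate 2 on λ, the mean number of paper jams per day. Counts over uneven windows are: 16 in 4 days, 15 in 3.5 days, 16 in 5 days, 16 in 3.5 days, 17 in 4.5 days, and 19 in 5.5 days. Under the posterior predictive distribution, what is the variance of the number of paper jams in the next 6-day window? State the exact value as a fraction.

Total count: 16 + 15 + 16 + 16 + 17 + 19 = 99.
Total exposure: 4 + 3.5 + 5 + 3.5 + 4.5 + 5.5 = 26 days.
Conjugate update: add total count to the shape and total exposure to the rate, giving Gamma(120, 28).
The posterior predictive for a window of length T is Negative Binomial with variance T·α'·(β'+T)/β'² = 6·120·34/784 = 1530/49.

1530/49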